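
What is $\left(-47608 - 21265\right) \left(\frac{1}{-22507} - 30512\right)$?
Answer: $\frac{47297402199705}{22507} \approx 2.1015 \cdot 10^{9}$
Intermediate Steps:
$\left(-47608 - 21265\right) \left(\frac{1}{-22507} - 30512\right) = - 68873 \left(- \frac{1}{22507} - 30512\right) = \left(-68873\right) \left(- \frac{686733585}{22507}\right) = \frac{47297402199705}{22507}$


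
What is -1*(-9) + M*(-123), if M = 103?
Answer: -12660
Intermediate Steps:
-1*(-9) + M*(-123) = -1*(-9) + 103*(-123) = 9 - 12669 = -12660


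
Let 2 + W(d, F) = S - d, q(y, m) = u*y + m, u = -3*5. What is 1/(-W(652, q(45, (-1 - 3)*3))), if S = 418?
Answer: 1/236 ≈ 0.0042373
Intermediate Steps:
u = -15
q(y, m) = m - 15*y (q(y, m) = -15*y + m = m - 15*y)
W(d, F) = 416 - d (W(d, F) = -2 + (418 - d) = 416 - d)
1/(-W(652, q(45, (-1 - 3)*3))) = 1/(-(416 - 1*652)) = 1/(-(416 - 652)) = 1/(-1*(-236)) = 1/236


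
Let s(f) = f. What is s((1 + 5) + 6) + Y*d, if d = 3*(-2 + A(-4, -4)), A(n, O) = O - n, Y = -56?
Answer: 348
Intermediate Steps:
d = -6 (d = 3*(-2 + (-4 - 1*(-4))) = 3*(-2 + (-4 + 4)) = 3*(-2 + 0) = 3*(-2) = -6)
s((1 + 5) + 6) + Y*d = ((1 + 5) + 6) - 56*(-6) = (6 + 6) + 336 = 12 + 336 = 348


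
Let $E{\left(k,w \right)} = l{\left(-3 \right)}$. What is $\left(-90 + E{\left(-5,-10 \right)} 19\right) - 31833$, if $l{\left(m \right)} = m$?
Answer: $-31980$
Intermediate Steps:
$E{\left(k,w \right)} = -3$
$\left(-90 + E{\left(-5,-10 \right)} 19\right) - 31833 = \left(-90 - 57\right) - 31833 = -147 - 31833 = -31980$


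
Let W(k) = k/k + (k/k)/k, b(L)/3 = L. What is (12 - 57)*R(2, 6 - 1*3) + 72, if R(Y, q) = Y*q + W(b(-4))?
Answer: -957/4 ≈ -239.25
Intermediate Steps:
b(L) = 3*L
W(k) = 1 + 1/k
R(Y, q) = 11/12 + Y*q (R(Y, q) = Y*q + (1 + 3*(-4))/((3*(-4))) = Y*q + (1 - 12)/(-12) = Y*q - 1/12*(-11) = Y*q + 11/12 = 11/12 + Y*q)
(12 - 57)*R(2, 6 - 1*3) + 72 = (12 - 57)*(11/12 + 2*(6 - 1*3)) + 72 = -45*(11/12 + 2*(6 - 3)) + 72 = -45*(11/12 + 2*3) + 72 = -45*(11/12 + 6) + 72 = -45*83/12 + 72 = -1245/4 + 72 = -957/4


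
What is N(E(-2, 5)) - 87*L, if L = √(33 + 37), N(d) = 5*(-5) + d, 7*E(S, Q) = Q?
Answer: -170/7 - 87*√70 ≈ -752.18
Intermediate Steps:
E(S, Q) = Q/7
N(d) = -25 + d
L = √70 ≈ 8.3666
N(E(-2, 5)) - 87*L = (-25 + (⅐)*5) - 87*√70 = (-25 + 5/7) - 87*√70 = -170/7 - 87*√70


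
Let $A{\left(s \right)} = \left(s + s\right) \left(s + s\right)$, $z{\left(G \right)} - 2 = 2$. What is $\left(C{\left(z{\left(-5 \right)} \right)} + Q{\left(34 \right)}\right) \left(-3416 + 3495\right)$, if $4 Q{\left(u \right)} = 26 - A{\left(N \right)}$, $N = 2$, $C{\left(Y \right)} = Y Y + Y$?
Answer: $\frac{3555}{2} \approx 1777.5$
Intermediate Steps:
$z{\left(G \right)} = 4$ ($z{\left(G \right)} = 2 + 2 = 4$)
$C{\left(Y \right)} = Y + Y^{2}$ ($C{\left(Y \right)} = Y^{2} + Y = Y + Y^{2}$)
$A{\left(s \right)} = 4 s^{2}$ ($A{\left(s \right)} = 2 s 2 s = 4 s^{2}$)
$Q{\left(u \right)} = \frac{5}{2}$ ($Q{\left(u \right)} = \frac{26 - 4 \cdot 2^{2}}{4} = \frac{26 - 4 \cdot 4}{4} = \frac{26 - 16}{4} = \frac{1}{4} \cdot 10 = \frac{5}{2}$)
$\left(C{\left(z{\left(-5 \right)} \right)} + Q{\left(34 \right)}\right) \left(-3416 + 3495\right) = \left(4 \left(1 + 4\right) + \frac{5}{2}\right) \left(-3416 + 3495\right) = \left(4 \cdot 5 + \frac{5}{2}\right) 79 = \left(20 + \frac{5}{2}\right) 79 = \frac{45}{2} \cdot 79 = \frac{3555}{2}$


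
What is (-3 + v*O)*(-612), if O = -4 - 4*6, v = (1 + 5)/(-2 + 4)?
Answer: 53244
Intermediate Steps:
v = 3 (v = 6/2 = 6*(½) = 3)
O = -28 (O = -4 - 24 = -28)
(-3 + v*O)*(-612) = (-3 + 3*(-28))*(-612) = (-3 - 84)*(-612) = -87*(-612) = 53244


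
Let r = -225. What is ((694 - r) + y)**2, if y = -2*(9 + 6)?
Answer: 790321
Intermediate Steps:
y = -30 (y = -2*15 = -30)
((694 - r) + y)**2 = ((694 - 1*(-225)) - 30)**2 = ((694 + 225) - 30)**2 = (919 - 30)**2 = 889**2 = 790321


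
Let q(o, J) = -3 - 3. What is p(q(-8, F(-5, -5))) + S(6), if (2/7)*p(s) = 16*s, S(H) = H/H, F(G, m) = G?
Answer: -335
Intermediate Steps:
q(o, J) = -6
S(H) = 1
p(s) = 56*s (p(s) = 7*(16*s)/2 = 56*s)
p(q(-8, F(-5, -5))) + S(6) = 56*(-6) + 1 = -336 + 1 = -335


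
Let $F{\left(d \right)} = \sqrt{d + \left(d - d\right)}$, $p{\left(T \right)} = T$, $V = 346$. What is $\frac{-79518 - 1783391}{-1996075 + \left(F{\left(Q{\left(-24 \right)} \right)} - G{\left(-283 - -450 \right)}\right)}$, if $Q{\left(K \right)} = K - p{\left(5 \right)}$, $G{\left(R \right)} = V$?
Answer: $\frac{3719150648689}{3985696809270} + \frac{1862909 i \sqrt{29}}{3985696809270} \approx 0.93312 + 2.517 \cdot 10^{-6} i$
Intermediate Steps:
$G{\left(R \right)} = 346$
$Q{\left(K \right)} = -5 + K$ ($Q{\left(K \right)} = K - 5 = -5 + K$)
$F{\left(d \right)} = \sqrt{d}$ ($F{\left(d \right)} = \sqrt{d + 0} = \sqrt{d}$)
$\frac{-79518 - 1783391}{-1996075 + \left(F{\left(Q{\left(-24 \right)} \right)} - G{\left(-283 - -450 \right)}\right)} = \frac{-79518 - 1783391}{-1996075 + \left(\sqrt{-5 - 24} - 346\right)} = - \frac{1862909}{-1996075 - \left(346 - \sqrt{-29}\right)} = - \frac{1862909}{-1996075 - \left(346 - i \sqrt{29}\right)} = - \frac{1862909}{-1996421 + i \sqrt{29}}$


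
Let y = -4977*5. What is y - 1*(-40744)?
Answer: 15859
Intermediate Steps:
y = -24885
y - 1*(-40744) = -24885 - 1*(-40744) = -24885 + 40744 = 15859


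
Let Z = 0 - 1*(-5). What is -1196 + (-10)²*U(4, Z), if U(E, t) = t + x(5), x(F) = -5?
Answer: -1196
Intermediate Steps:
Z = 5 (Z = 0 + 5 = 5)
U(E, t) = -5 + t (U(E, t) = t - 5 = -5 + t)
-1196 + (-10)²*U(4, Z) = -1196 + (-10)²*(-5 + 5) = -1196 + 100*0 = -1196 + 0 = -1196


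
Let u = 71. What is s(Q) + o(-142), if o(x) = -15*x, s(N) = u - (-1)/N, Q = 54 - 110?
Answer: 123255/56 ≈ 2201.0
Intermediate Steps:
Q = -56
s(N) = 71 + 1/N (s(N) = 71 - (-1)/N = 71 + 1/N)
s(Q) + o(-142) = (71 + 1/(-56)) - 15*(-142) = (71 - 1/56) + 2130 = 3975/56 + 2130 = 123255/56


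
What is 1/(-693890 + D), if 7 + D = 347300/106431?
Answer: -106431/73851804307 ≈ -1.4411e-6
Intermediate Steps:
D = -397717/106431 (D = -7 + 347300/106431 = -397717/106431 ≈ -3.7369)
1/(-693890 + D) = 1/(-693890 - 397717/106431) = 1/(-73851804307/106431) = -106431/73851804307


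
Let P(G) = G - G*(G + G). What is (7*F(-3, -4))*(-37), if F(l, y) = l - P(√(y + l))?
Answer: 4403 + 259*I*√7 ≈ 4403.0 + 685.25*I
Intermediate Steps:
P(G) = G - 2*G² (P(G) = G - G*2*G = G - 2*G²)
F(l, y) = l - √(l + y)*(1 - 2*√(l + y)) (F(l, y) = l - √(y + l)*(1 - 2*√(y + l)) = l - √(l + y)*(1 - 2*√(l + y)))
(7*F(-3, -4))*(-37) = (7*(-√(-3 - 4) + 2*(-4) + 3*(-3)))*(-37) = (7*(-√(-7) - 8 - 9))*(-37) = (7*(-I*√7 - 8 - 9))*(-37) = (7*(-17 - I*√7))*(-37) = (-119 - 7*I*√7)*(-37) = 4403 + 259*I*√7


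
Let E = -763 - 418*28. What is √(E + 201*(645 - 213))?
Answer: √74365 ≈ 272.70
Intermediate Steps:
E = -12467 (E = -763 - 11704 = -12467)
√(E + 201*(645 - 213)) = √(-12467 + 201*(645 - 213)) = √(-12467 + 201*432) = √(-12467 + 86832) = √74365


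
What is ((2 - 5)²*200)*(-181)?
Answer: -325800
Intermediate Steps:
((2 - 5)²*200)*(-181) = ((-3)²*200)*(-181) = (9*200)*(-181) = 1800*(-181) = -325800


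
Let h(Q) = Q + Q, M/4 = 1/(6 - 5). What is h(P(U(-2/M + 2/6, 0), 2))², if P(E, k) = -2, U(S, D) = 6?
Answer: 16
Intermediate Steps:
M = 4 (M = 4/(6 - 5) = 4/1 = 4*1 = 4)
h(Q) = 2*Q
h(P(U(-2/M + 2/6, 0), 2))² = (2*(-2))² = (-4)² = 16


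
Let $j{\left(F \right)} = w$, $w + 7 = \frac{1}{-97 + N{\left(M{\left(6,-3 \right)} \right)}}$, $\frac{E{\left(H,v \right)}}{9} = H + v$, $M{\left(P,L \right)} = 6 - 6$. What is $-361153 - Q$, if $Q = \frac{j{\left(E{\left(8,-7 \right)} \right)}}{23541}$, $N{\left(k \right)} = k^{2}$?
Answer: $- \frac{824684568301}{2283477} \approx -3.6115 \cdot 10^{5}$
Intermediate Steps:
$M{\left(P,L \right)} = 0$ ($M{\left(P,L \right)} = 6 - 6 = 0$)
$E{\left(H,v \right)} = 9 H + 9 v$ ($E{\left(H,v \right)} = 9 \left(H + v\right) = 9 H + 9 v$)
$w = - \frac{680}{97}$ ($w = -7 + \frac{1}{-97 + 0^{2}} = -7 + \frac{1}{-97 + 0} = -7 + \frac{1}{-97} = -7 - \frac{1}{97} = - \frac{680}{97} \approx -7.0103$)
$j{\left(F \right)} = - \frac{680}{97}$
$Q = - \frac{680}{2283477}$ ($Q = - \frac{680}{97 \cdot 23541} = \left(- \frac{680}{97}\right) \frac{1}{23541} = - \frac{680}{2283477} \approx -0.00029779$)
$-361153 - Q = -361153 - - \frac{680}{2283477} = -361153 + \frac{680}{2283477} = - \frac{824684568301}{2283477}$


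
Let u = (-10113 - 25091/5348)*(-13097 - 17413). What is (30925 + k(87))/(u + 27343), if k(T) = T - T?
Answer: 82693450/825512241007 ≈ 0.00010017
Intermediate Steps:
k(T) = 0
u = 825439125825/2674 (u = (-10113 - 25091*1/5348)*(-30510) = (-10113 - 25091/5348)*(-30510) = -54109415/5348*(-30510) = 825439125825/2674 ≈ 3.0869e+8)
(30925 + k(87))/(u + 27343) = (30925 + 0)/(825439125825/2674 + 27343) = 30925/(825512241007/2674) = 30925*(2674/825512241007) = 82693450/825512241007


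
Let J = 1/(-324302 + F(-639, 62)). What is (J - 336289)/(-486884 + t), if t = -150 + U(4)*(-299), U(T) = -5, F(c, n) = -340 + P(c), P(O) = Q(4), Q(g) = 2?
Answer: 109172860961/157625380960 ≈ 0.69261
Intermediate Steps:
P(O) = 2
F(c, n) = -338 (F(c, n) = -340 + 2 = -338)
t = 1345 (t = -150 - 5*(-299) = -150 + 1495 = 1345)
J = -1/324640 (J = 1/(-324302 - 338) = 1/(-324640) = -1/324640 ≈ -3.0803e-6)
(J - 336289)/(-486884 + t) = (-1/324640 - 336289)/(-486884 + 1345) = -109172860961/324640/(-485539) = -109172860961/324640*(-1/485539) = 109172860961/157625380960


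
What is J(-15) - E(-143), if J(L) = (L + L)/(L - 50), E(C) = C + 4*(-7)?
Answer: 2229/13 ≈ 171.46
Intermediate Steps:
E(C) = -28 + C (E(C) = C - 28 = -28 + C)
J(L) = 2*L/(-50 + L) (J(L) = (2*L)/(-50 + L) = 2*L/(-50 + L))
J(-15) - E(-143) = 2*(-15)/(-50 - 15) - (-28 - 143) = 2*(-15)/(-65) - 1*(-171) = 2*(-15)*(-1/65) + 171 = 6/13 + 171 = 2229/13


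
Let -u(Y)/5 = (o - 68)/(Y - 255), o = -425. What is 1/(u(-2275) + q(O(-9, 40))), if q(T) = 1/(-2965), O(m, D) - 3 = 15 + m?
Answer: -1500290/1462251 ≈ -1.0260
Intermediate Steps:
O(m, D) = 18 + m (O(m, D) = 3 + (15 + m) = 18 + m)
q(T) = -1/2965
u(Y) = 2465/(-255 + Y) (u(Y) = -5*(-425 - 68)/(Y - 255) = -(-2465)/(-255 + Y) = 2465/(-255 + Y))
1/(u(-2275) + q(O(-9, 40))) = 1/(2465/(-255 - 2275) - 1/2965) = 1/(2465/(-2530) - 1/2965) = 1/(2465*(-1/2530) - 1/2965) = 1/(-493/506 - 1/2965) = 1/(-1462251/1500290) = -1500290/1462251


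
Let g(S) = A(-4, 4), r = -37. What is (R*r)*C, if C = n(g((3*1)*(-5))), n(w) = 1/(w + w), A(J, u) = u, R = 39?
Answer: -1443/8 ≈ -180.38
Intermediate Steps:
g(S) = 4
n(w) = 1/(2*w)
C = ⅛ (C = (½)/4 = (½)*(¼) = ⅛ ≈ 0.12500)
(R*r)*C = (39*(-37))*(⅛) = -1443*⅛ = -1443/8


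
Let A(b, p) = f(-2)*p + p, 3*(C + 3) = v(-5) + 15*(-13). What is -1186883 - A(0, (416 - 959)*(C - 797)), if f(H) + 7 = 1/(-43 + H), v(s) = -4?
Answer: 74073814/45 ≈ 1.6461e+6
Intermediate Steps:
f(H) = -7 + 1/(-43 + H)
C = -208/3 (C = -3 + (-4 + 15*(-13))/3 = -3 + (-4 - 195)/3 = -3 + (⅓)*(-199) = -3 - 199/3 = -208/3 ≈ -69.333)
A(b, p) = -271*p/45 (A(b, p) = ((302 - 7*(-2))/(-43 - 2))*p + p = ((302 + 14)/(-45))*p + p = (-1/45*316)*p + p = -316*p/45 + p = -271*p/45)
-1186883 - A(0, (416 - 959)*(C - 797)) = -1186883 - (-271)*(416 - 959)*(-208/3 - 797)/45 = -1186883 - (-271)*(-543*(-2599/3))/45 = -1186883 - (-271)*470419/45 = -1186883 - 1*(-127483549/45) = -1186883 + 127483549/45 = 74073814/45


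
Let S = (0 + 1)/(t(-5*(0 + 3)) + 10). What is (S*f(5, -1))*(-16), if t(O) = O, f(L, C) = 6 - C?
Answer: 112/5 ≈ 22.400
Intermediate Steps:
S = -1/5 (S = (0 + 1)/(-5*(0 + 3) + 10) = 1/(-5*3 + 10) = 1/(-15 + 10) = 1/(-5) = 1*(-1/5) = -1/5 ≈ -0.20000)
(S*f(5, -1))*(-16) = -(6 - 1*(-1))/5*(-16) = -(6 + 1)/5*(-16) = -1/5*7*(-16) = -7/5*(-16) = 112/5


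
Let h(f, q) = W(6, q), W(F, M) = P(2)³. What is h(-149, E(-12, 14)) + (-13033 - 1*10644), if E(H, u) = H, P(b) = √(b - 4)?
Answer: -23677 - 2*I*√2 ≈ -23677.0 - 2.8284*I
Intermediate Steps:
P(b) = √(-4 + b)
W(F, M) = -2*I*√2 (W(F, M) = (√(-4 + 2))³ = (√(-2))³ = (I*√2)³ = -2*I*√2)
h(f, q) = -2*I*√2
h(-149, E(-12, 14)) + (-13033 - 1*10644) = -2*I*√2 + (-13033 - 1*10644) = -2*I*√2 + (-13033 - 10644) = -2*I*√2 - 23677 = -23677 - 2*I*√2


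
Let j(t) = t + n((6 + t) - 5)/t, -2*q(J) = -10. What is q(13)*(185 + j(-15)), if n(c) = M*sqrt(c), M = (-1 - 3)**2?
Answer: 850 - 16*I*sqrt(14)/3 ≈ 850.0 - 19.956*I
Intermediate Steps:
q(J) = 5 (q(J) = -1/2*(-10) = 5)
M = 16 (M = (-4)**2 = 16)
n(c) = 16*sqrt(c)
j(t) = t + 16*sqrt(1 + t)/t (j(t) = t + (16*sqrt((6 + t) - 5))/t = t + (16*sqrt(1 + t))/t = t + 16*sqrt(1 + t)/t)
q(13)*(185 + j(-15)) = 5*(185 + (-15 + 16*sqrt(1 - 15)/(-15))) = 5*(185 + (-15 + 16*(-1/15)*sqrt(-14))) = 5*(185 + (-15 + 16*(-1/15)*(I*sqrt(14)))) = 5*(185 + (-15 - 16*I*sqrt(14)/15)) = 5*(170 - 16*I*sqrt(14)/15) = 850 - 16*I*sqrt(14)/3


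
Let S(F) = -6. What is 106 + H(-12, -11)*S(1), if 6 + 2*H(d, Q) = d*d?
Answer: -308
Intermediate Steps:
H(d, Q) = -3 + d**2/2 (H(d, Q) = -3 + (d*d)/2 = -3 + d**2/2)
106 + H(-12, -11)*S(1) = 106 + (-3 + (1/2)*(-12)**2)*(-6) = 106 + (-3 + (1/2)*144)*(-6) = 106 + (-3 + 72)*(-6) = 106 + 69*(-6) = 106 - 414 = -308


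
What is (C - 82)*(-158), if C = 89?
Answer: -1106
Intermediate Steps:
(C - 82)*(-158) = (89 - 82)*(-158) = 7*(-158) = -1106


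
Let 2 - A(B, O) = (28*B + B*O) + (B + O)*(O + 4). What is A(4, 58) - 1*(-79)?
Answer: -4107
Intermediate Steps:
A(B, O) = 2 - 28*B - B*O - (4 + O)*(B + O) (A(B, O) = 2 - ((28*B + B*O) + (B + O)*(O + 4)) = 2 - ((28*B + B*O) + (B + O)*(4 + O)) = 2 - ((28*B + B*O) + (4 + O)*(B + O)) = 2 - (28*B + B*O + (4 + O)*(B + O)) = 2 + (-28*B - B*O - (4 + O)*(B + O)) = 2 - 28*B - B*O - (4 + O)*(B + O))
A(4, 58) - 1*(-79) = (2 - 1*58**2 - 32*4 - 4*58 - 2*4*58) - 1*(-79) = (2 - 1*3364 - 128 - 232 - 464) + 79 = (2 - 3364 - 128 - 232 - 464) + 79 = -4186 + 79 = -4107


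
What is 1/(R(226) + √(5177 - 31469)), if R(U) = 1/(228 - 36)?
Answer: 192/969228289 - 73728*I*√6573/969228289 ≈ 1.981e-7 - 0.0061672*I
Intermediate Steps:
R(U) = 1/192
1/(R(226) + √(5177 - 31469)) = 1/(1/192 + √(5177 - 31469)) = 1/(1/192 + √(-26292)) = 1/(1/192 + 2*I*√6573)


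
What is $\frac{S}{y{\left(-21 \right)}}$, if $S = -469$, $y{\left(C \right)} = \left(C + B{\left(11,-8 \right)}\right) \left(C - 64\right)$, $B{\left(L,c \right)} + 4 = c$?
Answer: $- \frac{469}{2805} \approx -0.1672$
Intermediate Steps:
$B{\left(L,c \right)} = -4 + c$
$y{\left(C \right)} = \left(-64 + C\right) \left(-12 + C\right)$ ($y{\left(C \right)} = \left(C - 12\right) \left(C - 64\right) = \left(C - 12\right) \left(-64 + C\right) = \left(-12 + C\right) \left(-64 + C\right) = \left(-64 + C\right) \left(-12 + C\right)$)
$\frac{S}{y{\left(-21 \right)}} = - \frac{469}{768 + \left(-21\right)^{2} - -1596} = - \frac{469}{768 + 441 + 1596} = - \frac{469}{2805}$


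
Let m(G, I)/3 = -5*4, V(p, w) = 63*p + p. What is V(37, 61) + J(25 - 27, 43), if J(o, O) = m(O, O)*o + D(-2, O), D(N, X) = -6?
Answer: 2482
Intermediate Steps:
V(p, w) = 64*p
m(G, I) = -60 (m(G, I) = 3*(-5*4) = 3*(-20) = -60)
J(o, O) = -6 - 60*o (J(o, O) = -60*o - 6 = -6 - 60*o)
V(37, 61) + J(25 - 27, 43) = 64*37 + (-6 - 60*(25 - 27)) = 2368 + (-6 - 60*(-2)) = 2368 + (-6 + 120) = 2368 + 114 = 2482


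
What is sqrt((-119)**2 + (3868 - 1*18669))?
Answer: 8*I*sqrt(10) ≈ 25.298*I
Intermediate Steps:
sqrt((-119)**2 + (3868 - 1*18669)) = sqrt(14161 + (3868 - 18669)) = sqrt(14161 - 14801) = sqrt(-640) = 8*I*sqrt(10)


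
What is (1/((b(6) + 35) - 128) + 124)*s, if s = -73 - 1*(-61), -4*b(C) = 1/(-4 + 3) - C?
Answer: -543072/365 ≈ -1487.9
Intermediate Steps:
b(C) = ¼ + C/4 (b(C) = -(1/(-4 + 3) - C)/4 = -(1/(-1) - C)/4 = -(-1 - C)/4 = ¼ + C/4)
s = -12 (s = -73 + 61 = -12)
(1/((b(6) + 35) - 128) + 124)*s = (1/(((¼ + (¼)*6) + 35) - 128) + 124)*(-12) = (1/(((¼ + 3/2) + 35) - 128) + 124)*(-12) = (1/((7/4 + 35) - 128) + 124)*(-12) = (1/(147/4 - 128) + 124)*(-12) = (1/(-365/4) + 124)*(-12) = (-4/365 + 124)*(-12) = (45256/365)*(-12) = -543072/365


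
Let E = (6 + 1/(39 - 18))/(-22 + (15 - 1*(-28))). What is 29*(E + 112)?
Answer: 1436051/441 ≈ 3256.4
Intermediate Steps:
E = 127/441 (E = (6 + 1/21)/(-22 + (15 + 28)) = (6 + 1/21)/(-22 + 43) = (127/21)/21 = (127/21)*(1/21) = 127/441 ≈ 0.28798)
29*(E + 112) = 29*(127/441 + 112) = 29*(49519/441) = 1436051/441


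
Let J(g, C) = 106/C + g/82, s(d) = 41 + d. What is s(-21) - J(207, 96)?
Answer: 32219/1968 ≈ 16.371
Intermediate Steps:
J(g, C) = 106/C + g/82 (J(g, C) = 106/C + g*(1/82) = 106/C + g/82)
s(-21) - J(207, 96) = (41 - 21) - (106/96 + (1/82)*207) = 20 - (106*(1/96) + 207/82) = 20 - (53/48 + 207/82) = 20 - 1*7141/1968 = 20 - 7141/1968 = 32219/1968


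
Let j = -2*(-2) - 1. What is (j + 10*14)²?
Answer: 20449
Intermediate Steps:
j = 3 (j = 4 - 1 = 3)
(j + 10*14)² = (3 + 10*14)² = (3 + 140)² = 143² = 20449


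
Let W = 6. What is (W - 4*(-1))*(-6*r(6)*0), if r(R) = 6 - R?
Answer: 0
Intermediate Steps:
(W - 4*(-1))*(-6*r(6)*0) = (6 - 4*(-1))*(-6*(6 - 1*6)*0) = (6 + 4)*(-6*(6 - 6)*0) = 10*(-6*0*0) = 10*(0*0) = 10*0 = 0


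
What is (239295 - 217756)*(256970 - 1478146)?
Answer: -26302909864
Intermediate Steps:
(239295 - 217756)*(256970 - 1478146) = 21539*(-1221176) = -26302909864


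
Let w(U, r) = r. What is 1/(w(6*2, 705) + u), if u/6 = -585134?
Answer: -1/3510099 ≈ -2.8489e-7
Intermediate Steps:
u = -3510804 (u = 6*(-585134) = -3510804)
1/(w(6*2, 705) + u) = 1/(705 - 3510804) = 1/(-3510099) = -1/3510099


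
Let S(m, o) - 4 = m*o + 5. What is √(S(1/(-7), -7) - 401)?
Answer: I*√391 ≈ 19.774*I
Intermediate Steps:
S(m, o) = 9 + m*o (S(m, o) = 4 + (m*o + 5) = 4 + (5 + m*o) = 9 + m*o)
√(S(1/(-7), -7) - 401) = √((9 - 7/(-7)) - 401) = √((9 - ⅐*(-7)) - 401) = √((9 + 1) - 401) = √(10 - 401) = √(-391) = I*√391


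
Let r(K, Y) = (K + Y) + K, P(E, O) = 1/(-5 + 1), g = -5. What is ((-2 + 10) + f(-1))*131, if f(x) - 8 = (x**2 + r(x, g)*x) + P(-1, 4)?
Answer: 12445/4 ≈ 3111.3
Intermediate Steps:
P(E, O) = -1/4 (P(E, O) = 1/(-4) = -1/4)
r(K, Y) = Y + 2*K
f(x) = 31/4 + x**2 + x*(-5 + 2*x) (f(x) = 8 + ((x**2 + (-5 + 2*x)*x) - 1/4) = 8 + ((x**2 + x*(-5 + 2*x)) - 1/4) = 8 + (-1/4 + x**2 + x*(-5 + 2*x)) = 31/4 + x**2 + x*(-5 + 2*x))
((-2 + 10) + f(-1))*131 = ((-2 + 10) + (31/4 - 5*(-1) + 3*(-1)**2))*131 = (8 + (31/4 + 5 + 3*1))*131 = (8 + (31/4 + 5 + 3))*131 = (8 + 63/4)*131 = (95/4)*131 = 12445/4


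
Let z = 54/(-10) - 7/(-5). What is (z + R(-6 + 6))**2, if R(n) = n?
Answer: 16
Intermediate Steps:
z = -4 (z = 54*(-1/10) - 7*(-1/5) = -27/5 + 7/5 = -4)
(z + R(-6 + 6))**2 = (-4 + (-6 + 6))**2 = (-4 + 0)**2 = (-4)**2 = 16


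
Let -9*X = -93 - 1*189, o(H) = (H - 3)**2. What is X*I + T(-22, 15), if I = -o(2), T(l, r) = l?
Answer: -160/3 ≈ -53.333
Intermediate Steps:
o(H) = (-3 + H)**2
X = 94/3 (X = -(-93 - 1*189)/9 = -(-93 - 189)/9 = -1/9*(-282) = 94/3 ≈ 31.333)
I = -1 (I = -(-3 + 2)**2 = -1*(-1)**2 = -1*1 = -1)
X*I + T(-22, 15) = (94/3)*(-1) - 22 = -94/3 - 22 = -160/3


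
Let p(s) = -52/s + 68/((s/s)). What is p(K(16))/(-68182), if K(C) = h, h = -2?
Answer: -47/34091 ≈ -0.0013787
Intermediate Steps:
K(C) = -2
p(s) = 68 - 52/s (p(s) = -52/s + 68/1 = -52/s + 68*1 = -52/s + 68 = 68 - 52/s)
p(K(16))/(-68182) = (68 - 52/(-2))/(-68182) = (68 - 52*(-½))*(-1/68182) = (68 + 26)*(-1/68182) = 94*(-1/68182) = -47/34091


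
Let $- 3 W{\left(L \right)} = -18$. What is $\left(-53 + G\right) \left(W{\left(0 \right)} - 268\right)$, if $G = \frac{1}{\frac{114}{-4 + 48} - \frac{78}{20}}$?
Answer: $\frac{507101}{36} \approx 14086.0$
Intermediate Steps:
$W{\left(L \right)} = 6$ ($W{\left(L \right)} = \left(- \frac{1}{3}\right) \left(-18\right) = 6$)
$G = - \frac{55}{72}$ ($G = \frac{1}{\frac{114}{44} - \frac{39}{10}} = \frac{1}{114 \cdot \frac{1}{44} - \frac{39}{10}} = \frac{1}{\frac{57}{22} - \frac{39}{10}} = \frac{1}{- \frac{72}{55}} = - \frac{55}{72} \approx -0.76389$)
$\left(-53 + G\right) \left(W{\left(0 \right)} - 268\right) = \left(-53 - \frac{55}{72}\right) \left(6 - 268\right) = \left(- \frac{3871}{72}\right) \left(-262\right) = \frac{507101}{36}$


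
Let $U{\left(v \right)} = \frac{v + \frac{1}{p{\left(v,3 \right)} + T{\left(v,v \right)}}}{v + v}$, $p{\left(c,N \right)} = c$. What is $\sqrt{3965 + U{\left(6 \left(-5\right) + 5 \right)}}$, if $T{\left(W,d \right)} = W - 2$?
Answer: $\frac{3 \sqrt{29785314}}{260} \approx 62.972$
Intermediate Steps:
$T{\left(W,d \right)} = -2 + W$
$U{\left(v \right)} = \frac{v + \frac{1}{-2 + 2 v}}{2 v}$ ($U{\left(v \right)} = \frac{v + \frac{1}{v + \left(-2 + v\right)}}{v + v} = \frac{v + \frac{1}{-2 + 2 v}}{2 v}$)
$\sqrt{3965 + U{\left(6 \left(-5\right) + 5 \right)}} = \sqrt{3965 + \frac{1 + \left(6 \left(-5\right) + 5\right)^{2} + \left(6 \left(-5\right) + 5\right) \left(-2 + \left(6 \left(-5\right) + 5\right)\right)}{4 \left(6 \left(-5\right) + 5\right) \left(-1 + \left(6 \left(-5\right) + 5\right)\right)}} = \sqrt{3965 + \frac{1 + \left(-30 + 5\right)^{2} + \left(-30 + 5\right) \left(-2 + \left(-30 + 5\right)\right)}{4 \left(-30 + 5\right) \left(-1 + \left(-30 + 5\right)\right)}} = \sqrt{3965 + \frac{1 + \left(-25\right)^{2} - 25 \left(-2 - 25\right)}{4 \left(-25\right) \left(-1 - 25\right)}} = \sqrt{3965 + \frac{1}{4} \left(- \frac{1}{25}\right) \frac{1}{-26} \left(1 + 625 - -675\right)} = \sqrt{3965 + \frac{1}{4} \left(- \frac{1}{25}\right) \left(- \frac{1}{26}\right) \left(1 + 625 + 675\right)} = \sqrt{3965 + \frac{1}{4} \left(- \frac{1}{25}\right) \left(- \frac{1}{26}\right) 1301} = \sqrt{3965 + \frac{1301}{2600}} = \sqrt{\frac{10310301}{2600}} = \frac{3 \sqrt{29785314}}{260}$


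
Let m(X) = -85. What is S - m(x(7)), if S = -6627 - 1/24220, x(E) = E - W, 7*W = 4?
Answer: -158447241/24220 ≈ -6542.0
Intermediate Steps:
W = 4/7 (W = (⅐)*4 = 4/7 ≈ 0.57143)
x(E) = -4/7 + E (x(E) = E - 1*4/7 = E - 4/7 = -4/7 + E)
S = -160505941/24220 (S = -6627 - 1*1/24220 = -6627 - 1/24220 = -160505941/24220 ≈ -6627.0)
S - m(x(7)) = -160505941/24220 - 1*(-85) = -160505941/24220 + 85 = -158447241/24220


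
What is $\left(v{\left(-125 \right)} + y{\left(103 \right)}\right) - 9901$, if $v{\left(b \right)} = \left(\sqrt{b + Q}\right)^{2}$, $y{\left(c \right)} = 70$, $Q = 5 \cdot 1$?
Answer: $-9951$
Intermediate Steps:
$Q = 5$
$v{\left(b \right)} = 5 + b$ ($v{\left(b \right)} = \left(\sqrt{b + 5}\right)^{2} = \left(\sqrt{5 + b}\right)^{2} = 5 + b$)
$\left(v{\left(-125 \right)} + y{\left(103 \right)}\right) - 9901 = \left(\left(5 - 125\right) + 70\right) - 9901 = \left(-120 + 70\right) - 9901 = -50 - 9901 = -9951$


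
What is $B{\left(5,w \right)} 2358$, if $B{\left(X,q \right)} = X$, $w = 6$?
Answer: $11790$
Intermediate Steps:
$B{\left(5,w \right)} 2358 = 5 \cdot 2358 = 11790$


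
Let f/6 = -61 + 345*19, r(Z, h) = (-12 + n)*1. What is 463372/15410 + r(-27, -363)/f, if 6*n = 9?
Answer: 89824203/2987240 ≈ 30.069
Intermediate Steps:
n = 3/2 (n = (⅙)*9 = 3/2 ≈ 1.5000)
r(Z, h) = -21/2 (r(Z, h) = (-12 + 3/2)*1 = -21/2*1 = -21/2)
f = 38964 (f = 6*(-61 + 345*19) = 6*(-61 + 6555) = 6*6494 = 38964)
463372/15410 + r(-27, -363)/f = 463372/15410 - 21/2/38964 = 463372*(1/15410) - 21/2*1/38964 = 3458/115 - 7/25976 = 89824203/2987240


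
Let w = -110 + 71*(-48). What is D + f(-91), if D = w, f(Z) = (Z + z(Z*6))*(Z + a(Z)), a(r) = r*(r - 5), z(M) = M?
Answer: -5510383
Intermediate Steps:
a(r) = r*(-5 + r)
w = -3518 (w = -110 - 3408 = -3518)
f(Z) = 7*Z*(Z + Z*(-5 + Z)) (f(Z) = (Z + Z*6)*(Z + Z*(-5 + Z)) = (Z + 6*Z)*(Z + Z*(-5 + Z)) = (7*Z)*(Z + Z*(-5 + Z)) = 7*Z*(Z + Z*(-5 + Z)))
D = -3518
D + f(-91) = -3518 + 7*(-91)**2*(-4 - 91) = -3518 + 7*8281*(-95) = -3518 - 5506865 = -5510383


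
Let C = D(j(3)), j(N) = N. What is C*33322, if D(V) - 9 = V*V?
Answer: 599796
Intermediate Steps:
D(V) = 9 + V² (D(V) = 9 + V*V = 9 + V²)
C = 18 (C = 9 + 3² = 9 + 9 = 18)
C*33322 = 18*33322 = 599796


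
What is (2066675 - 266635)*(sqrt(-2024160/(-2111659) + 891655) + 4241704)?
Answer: 7635236868160 + 163640*sqrt(3975986412742696495)/191969 ≈ 7.6369e+12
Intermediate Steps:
(2066675 - 266635)*(sqrt(-2024160/(-2111659) + 891655) + 4241704) = 1800040*(sqrt(-2024160*(-1/2111659) + 891655) + 4241704) = 1800040*(sqrt(2024160/2111659 + 891655) + 4241704) = 1800040*(sqrt(1882873329805/2111659) + 4241704) = 1800040*(sqrt(3975986412742696495)/2111659 + 4241704) = 1800040*(4241704 + sqrt(3975986412742696495)/2111659) = 7635236868160 + 163640*sqrt(3975986412742696495)/191969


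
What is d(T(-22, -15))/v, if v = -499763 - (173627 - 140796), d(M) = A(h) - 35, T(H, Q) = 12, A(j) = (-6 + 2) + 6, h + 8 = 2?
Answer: 33/532594 ≈ 6.1961e-5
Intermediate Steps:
h = -6 (h = -8 + 2 = -6)
A(j) = 2 (A(j) = -4 + 6 = 2)
d(M) = -33 (d(M) = 2 - 35 = -33)
v = -532594 (v = -499763 - 1*32831 = -499763 - 32831 = -532594)
d(T(-22, -15))/v = -33/(-532594) = -33*(-1/532594) = 33/532594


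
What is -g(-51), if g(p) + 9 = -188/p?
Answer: 271/51 ≈ 5.3137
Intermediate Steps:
g(p) = -9 - 188/p
-g(-51) = -(-9 - 188/(-51)) = -(-9 - 188*(-1/51)) = -(-9 + 188/51) = -1*(-271/51) = 271/51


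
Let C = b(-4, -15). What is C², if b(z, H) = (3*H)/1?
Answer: 2025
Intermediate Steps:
b(z, H) = 3*H (b(z, H) = (3*H)*1 = 3*H)
C = -45 (C = 3*(-15) = -45)
C² = (-45)² = 2025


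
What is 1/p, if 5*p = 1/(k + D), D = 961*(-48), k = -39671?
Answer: -428995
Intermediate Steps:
D = -46128
p = -1/428995 (p = 1/(5*(-39671 - 46128)) = (⅕)/(-85799) = (⅕)*(-1/85799) = -1/428995 ≈ -2.3310e-6)
1/p = 1/(-1/428995) = -428995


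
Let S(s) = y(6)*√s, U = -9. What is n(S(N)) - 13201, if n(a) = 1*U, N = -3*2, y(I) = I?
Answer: -13210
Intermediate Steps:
N = -6
S(s) = 6*√s
n(a) = -9 (n(a) = 1*(-9) = -9)
n(S(N)) - 13201 = -9 - 13201 = -13210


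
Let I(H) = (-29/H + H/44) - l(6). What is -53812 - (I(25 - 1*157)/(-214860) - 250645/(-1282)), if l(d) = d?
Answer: -981842200560959/18179734320 ≈ -54008.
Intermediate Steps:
I(H) = -6 - 29/H + H/44 (I(H) = (-29/H + H/44) - 1*6 = (-29/H + H*(1/44)) - 6 = (-29/H + H/44) - 6 = -6 - 29/H + H/44)
-53812 - (I(25 - 1*157)/(-214860) - 250645/(-1282)) = -53812 - ((-6 - 29/(25 - 1*157) + (25 - 1*157)/44)/(-214860) - 250645/(-1282)) = -53812 - ((-6 - 29/(25 - 157) + (25 - 157)/44)*(-1/214860) - 250645*(-1/1282)) = -53812 - ((-6 - 29/(-132) + (1/44)*(-132))*(-1/214860) + 250645/1282) = -53812 - ((-6 - 29*(-1/132) - 3)*(-1/214860) + 250645/1282) = -53812 - ((-6 + 29/132 - 3)*(-1/214860) + 250645/1282) = -53812 - (-1159/132*(-1/214860) + 250645/1282) = -53812 - (1159/28361520 + 250645/1282) = -53812 - 1*3554337333119/18179734320 = -53812 - 3554337333119/18179734320 = -981842200560959/18179734320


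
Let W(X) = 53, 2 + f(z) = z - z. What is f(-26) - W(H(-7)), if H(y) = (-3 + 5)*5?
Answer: -55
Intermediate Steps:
f(z) = -2 (f(z) = -2 + (z - z) = -2 + 0 = -2)
H(y) = 10 (H(y) = 2*5 = 10)
f(-26) - W(H(-7)) = -2 - 1*53 = -2 - 53 = -55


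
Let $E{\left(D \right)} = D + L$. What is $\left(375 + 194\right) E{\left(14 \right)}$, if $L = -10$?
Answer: $2276$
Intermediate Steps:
$E{\left(D \right)} = -10 + D$ ($E{\left(D \right)} = D - 10 = -10 + D$)
$\left(375 + 194\right) E{\left(14 \right)} = \left(375 + 194\right) \left(-10 + 14\right) = 569 \cdot 4 = 2276$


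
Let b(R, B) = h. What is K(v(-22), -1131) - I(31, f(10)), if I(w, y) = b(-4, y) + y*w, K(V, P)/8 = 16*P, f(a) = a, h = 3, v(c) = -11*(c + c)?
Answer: -145081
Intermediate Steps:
v(c) = -22*c
b(R, B) = 3
K(V, P) = 128*P (K(V, P) = 8*(16*P) = 128*P)
I(w, y) = 3 + w*y (I(w, y) = 3 + y*w = 3 + w*y)
K(v(-22), -1131) - I(31, f(10)) = 128*(-1131) - (3 + 31*10) = -144768 - (3 + 310) = -144768 - 1*313 = -144768 - 313 = -145081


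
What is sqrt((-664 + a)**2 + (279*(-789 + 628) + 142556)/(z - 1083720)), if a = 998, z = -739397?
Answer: 3*sqrt(41198300136556395)/1823117 ≈ 334.00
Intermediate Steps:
sqrt((-664 + a)**2 + (279*(-789 + 628) + 142556)/(z - 1083720)) = sqrt((-664 + 998)**2 + (279*(-789 + 628) + 142556)/(-739397 - 1083720)) = sqrt(334**2 + (279*(-161) + 142556)/(-1823117)) = sqrt(111556 + (-44919 + 142556)*(-1/1823117)) = sqrt(111556 + 97637*(-1/1823117)) = sqrt(111556 - 97637/1823117) = sqrt(203379542415/1823117) = 3*sqrt(41198300136556395)/1823117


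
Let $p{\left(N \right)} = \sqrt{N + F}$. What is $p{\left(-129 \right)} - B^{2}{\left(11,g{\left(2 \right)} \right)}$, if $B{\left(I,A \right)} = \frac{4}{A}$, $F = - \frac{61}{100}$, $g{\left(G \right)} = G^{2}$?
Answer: $-1 + \frac{i \sqrt{12961}}{10} \approx -1.0 + 11.385 i$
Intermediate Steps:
$F = - \frac{61}{100}$ ($F = \left(-61\right) \frac{1}{100} = - \frac{61}{100} \approx -0.61$)
$p{\left(N \right)} = \sqrt{- \frac{61}{100} + N}$ ($p{\left(N \right)} = \sqrt{N - \frac{61}{100}} = \sqrt{- \frac{61}{100} + N}$)
$p{\left(-129 \right)} - B^{2}{\left(11,g{\left(2 \right)} \right)} = \frac{\sqrt{-61 + 100 \left(-129\right)}}{10} - \left(\frac{4}{2^{2}}\right)^{2} = \frac{\sqrt{-61 - 12900}}{10} - \left(\frac{4}{4}\right)^{2} = \frac{\sqrt{-12961}}{10} - \left(4 \cdot \frac{1}{4}\right)^{2} = \frac{i \sqrt{12961}}{10} - 1^{2} = \frac{i \sqrt{12961}}{10} - 1 = -1 + \frac{i \sqrt{12961}}{10}$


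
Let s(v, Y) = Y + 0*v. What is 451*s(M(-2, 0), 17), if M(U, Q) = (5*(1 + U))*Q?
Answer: 7667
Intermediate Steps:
M(U, Q) = Q*(5 + 5*U) (M(U, Q) = (5 + 5*U)*Q = Q*(5 + 5*U))
s(v, Y) = Y (s(v, Y) = Y + 0 = Y)
451*s(M(-2, 0), 17) = 451*17 = 7667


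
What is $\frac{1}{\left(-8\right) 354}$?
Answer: $- \frac{1}{2832} \approx -0.00035311$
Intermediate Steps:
$\frac{1}{\left(-8\right) 354} = \frac{1}{-2832} = - \frac{1}{2832}$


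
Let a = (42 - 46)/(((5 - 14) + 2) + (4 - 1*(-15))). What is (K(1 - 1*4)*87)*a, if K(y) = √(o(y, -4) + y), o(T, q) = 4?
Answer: -29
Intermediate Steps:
K(y) = √(4 + y)
a = -⅓ (a = -4/((-9 + 2) + (4 + 15)) = -4/(-7 + 19) = -4/12 = -4*1/12 = -⅓ ≈ -0.33333)
(K(1 - 1*4)*87)*a = (√(4 + (1 - 1*4))*87)*(-⅓) = (√(4 + (1 - 4))*87)*(-⅓) = (√(4 - 3)*87)*(-⅓) = (√1*87)*(-⅓) = (1*87)*(-⅓) = 87*(-⅓) = -29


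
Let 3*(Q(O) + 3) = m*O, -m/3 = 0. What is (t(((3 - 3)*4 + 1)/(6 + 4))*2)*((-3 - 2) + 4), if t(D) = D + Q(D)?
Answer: 29/5 ≈ 5.8000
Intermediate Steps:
m = 0 (m = -3*0 = 0)
Q(O) = -3 (Q(O) = -3 + (0*O)/3 = -3 + (⅓)*0 = -3 + 0 = -3)
t(D) = -3 + D (t(D) = D - 3 = -3 + D)
(t(((3 - 3)*4 + 1)/(6 + 4))*2)*((-3 - 2) + 4) = ((-3 + ((3 - 3)*4 + 1)/(6 + 4))*2)*((-3 - 2) + 4) = ((-3 + (0*4 + 1)/10)*2)*(-5 + 4) = ((-3 + (0 + 1)*(⅒))*2)*(-1) = ((-3 + 1*(⅒))*2)*(-1) = ((-3 + ⅒)*2)*(-1) = -29/10*2*(-1) = -29/5*(-1) = 29/5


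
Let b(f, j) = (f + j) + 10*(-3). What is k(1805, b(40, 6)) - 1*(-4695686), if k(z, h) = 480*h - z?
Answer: 4701561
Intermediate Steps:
b(f, j) = -30 + f + j (b(f, j) = (f + j) - 30 = -30 + f + j)
k(z, h) = -z + 480*h
k(1805, b(40, 6)) - 1*(-4695686) = (-1*1805 + 480*(-30 + 40 + 6)) - 1*(-4695686) = (-1805 + 480*16) + 4695686 = (-1805 + 7680) + 4695686 = 5875 + 4695686 = 4701561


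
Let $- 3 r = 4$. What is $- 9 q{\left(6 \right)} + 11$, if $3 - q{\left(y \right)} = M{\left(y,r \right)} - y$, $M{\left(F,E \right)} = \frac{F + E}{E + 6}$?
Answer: $-61$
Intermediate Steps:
$r = - \frac{4}{3}$ ($r = \left(- \frac{1}{3}\right) 4 = - \frac{4}{3} \approx -1.3333$)
$M{\left(F,E \right)} = \frac{E + F}{6 + E}$
$q{\left(y \right)} = \frac{23}{7} + \frac{11 y}{14}$ ($q{\left(y \right)} = 3 - \left(\frac{- \frac{4}{3} + y}{6 - \frac{4}{3}} - y\right) = 3 - \left(\frac{- \frac{4}{3} + y}{\frac{14}{3}} - y\right) = 3 - \left(\frac{3 \left(- \frac{4}{3} + y\right)}{14} - y\right) = 3 - \left(\left(- \frac{2}{7} + \frac{3 y}{14}\right) - y\right) = 3 - \left(- \frac{2}{7} - \frac{11 y}{14}\right) = 3 + \left(\frac{2}{7} + \frac{11 y}{14}\right) = \frac{23}{7} + \frac{11 y}{14}$)
$- 9 q{\left(6 \right)} + 11 = - 9 \left(\frac{23}{7} + \frac{11}{14} \cdot 6\right) + 11 = - 9 \left(\frac{23}{7} + \frac{33}{7}\right) + 11 = \left(-9\right) 8 + 11 = -72 + 11 = -61$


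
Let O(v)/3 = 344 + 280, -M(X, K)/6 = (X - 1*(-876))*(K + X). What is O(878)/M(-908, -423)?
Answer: -39/5324 ≈ -0.0073253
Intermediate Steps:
M(X, K) = -6*(876 + X)*(K + X) (M(X, K) = -6*(X - 1*(-876))*(K + X) = -6*(X + 876)*(K + X) = -6*(876 + X)*(K + X))
O(v) = 1872 (O(v) = 3*(344 + 280) = 3*624 = 1872)
O(878)/M(-908, -423) = 1872/(-5256*(-423) - 5256*(-908) - 6*(-908)² - 6*(-423)*(-908)) = 1872/(2223288 + 4772448 - 6*824464 - 2304504) = 1872/(2223288 + 4772448 - 4946784 - 2304504) = 1872/(-255552) = 1872*(-1/255552) = -39/5324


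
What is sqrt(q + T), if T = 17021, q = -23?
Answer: sqrt(16998) ≈ 130.38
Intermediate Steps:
sqrt(q + T) = sqrt(-23 + 17021) = sqrt(16998)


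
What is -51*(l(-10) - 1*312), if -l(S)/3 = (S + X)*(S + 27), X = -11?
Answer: -38709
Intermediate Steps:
l(S) = -3*(-11 + S)*(27 + S) (l(S) = -3*(S - 11)*(S + 27) = -3*(-11 + S)*(27 + S))
-51*(l(-10) - 1*312) = -51*((891 - 48*(-10) - 3*(-10)**2) - 1*312) = -51*((891 + 480 - 3*100) - 312) = -51*((891 + 480 - 300) - 312) = -51*(1071 - 312) = -51*759 = -38709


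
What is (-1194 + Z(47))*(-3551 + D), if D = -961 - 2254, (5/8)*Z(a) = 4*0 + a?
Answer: 37849004/5 ≈ 7.5698e+6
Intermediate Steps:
Z(a) = 8*a/5 (Z(a) = 8*(4*0 + a)/5 = 8*(0 + a)/5 = 8*a/5)
D = -3215
(-1194 + Z(47))*(-3551 + D) = (-1194 + (8/5)*47)*(-3551 - 3215) = (-1194 + 376/5)*(-6766) = -5594/5*(-6766) = 37849004/5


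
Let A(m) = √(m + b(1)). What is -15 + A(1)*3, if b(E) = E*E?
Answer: -15 + 3*√2 ≈ -10.757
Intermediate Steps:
b(E) = E²
A(m) = √(1 + m) (A(m) = √(m + 1²) = √(m + 1) = √(1 + m))
-15 + A(1)*3 = -15 + √(1 + 1)*3 = -15 + √2*3 = -15 + 3*√2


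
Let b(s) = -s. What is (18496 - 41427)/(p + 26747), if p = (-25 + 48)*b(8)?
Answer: -22931/26563 ≈ -0.86327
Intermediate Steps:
p = -184 (p = (-25 + 48)*(-1*8) = 23*(-8) = -184)
(18496 - 41427)/(p + 26747) = (18496 - 41427)/(-184 + 26747) = -22931/26563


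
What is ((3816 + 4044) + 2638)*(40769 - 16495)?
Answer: 254828452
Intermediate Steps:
((3816 + 4044) + 2638)*(40769 - 16495) = (7860 + 2638)*24274 = 10498*24274 = 254828452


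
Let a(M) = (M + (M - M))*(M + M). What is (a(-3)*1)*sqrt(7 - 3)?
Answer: 36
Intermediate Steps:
a(M) = 2*M**2 (a(M) = (M + 0)*(2*M) = M*(2*M) = 2*M**2)
(a(-3)*1)*sqrt(7 - 3) = ((2*(-3)**2)*1)*sqrt(7 - 3) = ((2*9)*1)*sqrt(4) = (18*1)*2 = 18*2 = 36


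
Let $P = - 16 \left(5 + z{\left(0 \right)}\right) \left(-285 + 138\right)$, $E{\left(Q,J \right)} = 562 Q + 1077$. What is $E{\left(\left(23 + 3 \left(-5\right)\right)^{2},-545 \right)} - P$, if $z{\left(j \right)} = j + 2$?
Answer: $20581$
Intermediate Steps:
$z{\left(j \right)} = 2 + j$
$E{\left(Q,J \right)} = 1077 + 562 Q$
$P = 16464$ ($P = - 16 \left(5 + \left(2 + 0\right)\right) \left(-285 + 138\right) = - 16 \left(5 + 2\right) \left(-147\right) = \left(-16\right) 7 \left(-147\right) = \left(-112\right) \left(-147\right) = 16464$)
$E{\left(\left(23 + 3 \left(-5\right)\right)^{2},-545 \right)} - P = \left(1077 + 562 \left(23 + 3 \left(-5\right)\right)^{2}\right) - 16464 = \left(1077 + 562 \left(23 - 15\right)^{2}\right) - 16464 = \left(1077 + 562 \cdot 8^{2}\right) - 16464 = \left(1077 + 562 \cdot 64\right) - 16464 = \left(1077 + 35968\right) - 16464 = 37045 - 16464 = 20581$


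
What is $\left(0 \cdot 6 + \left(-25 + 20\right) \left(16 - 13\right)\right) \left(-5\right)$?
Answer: $75$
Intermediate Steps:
$\left(0 \cdot 6 + \left(-25 + 20\right) \left(16 - 13\right)\right) \left(-5\right) = \left(0 - 15\right) \left(-5\right) = \left(-15\right) \left(-5\right) = 75$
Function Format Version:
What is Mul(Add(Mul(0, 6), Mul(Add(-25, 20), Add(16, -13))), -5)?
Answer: 75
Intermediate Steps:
Mul(Add(Mul(0, 6), Mul(Add(-25, 20), Add(16, -13))), -5) = Mul(Add(0, Mul(-5, 3)), -5) = Mul(Add(0, -15), -5) = Mul(-15, -5) = 75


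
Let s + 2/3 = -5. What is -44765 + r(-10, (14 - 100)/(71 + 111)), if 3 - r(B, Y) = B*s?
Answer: -134456/3 ≈ -44819.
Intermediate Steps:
s = -17/3 (s = -⅔ - 5 = -17/3 ≈ -5.6667)
r(B, Y) = 3 + 17*B/3 (r(B, Y) = 3 - B*(-17)/3 = 3 - (-17)*B/3 = 3 + 17*B/3)
-44765 + r(-10, (14 - 100)/(71 + 111)) = -44765 + (3 + (17/3)*(-10)) = -44765 + (3 - 170/3) = -44765 - 161/3 = -134456/3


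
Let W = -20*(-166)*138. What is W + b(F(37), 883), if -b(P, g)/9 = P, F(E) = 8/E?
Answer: 16951848/37 ≈ 4.5816e+5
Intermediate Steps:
b(P, g) = -9*P
W = 458160 (W = 3320*138 = 458160)
W + b(F(37), 883) = 458160 - 72/37 = 16951848/37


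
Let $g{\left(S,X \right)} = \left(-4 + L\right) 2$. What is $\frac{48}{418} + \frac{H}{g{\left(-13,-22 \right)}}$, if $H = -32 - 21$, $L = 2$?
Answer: $\frac{11173}{836} \approx 13.365$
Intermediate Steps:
$H = -53$
$g{\left(S,X \right)} = -4$ ($g{\left(S,X \right)} = \left(-4 + 2\right) 2 = \left(-2\right) 2 = -4$)
$\frac{48}{418} + \frac{H}{g{\left(-13,-22 \right)}} = \frac{48}{418} - \frac{53}{-4} = 48 \cdot \frac{1}{418} - - \frac{53}{4} = \frac{24}{209} + \frac{53}{4} = \frac{11173}{836}$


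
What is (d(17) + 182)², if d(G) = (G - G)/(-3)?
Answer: 33124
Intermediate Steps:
d(G) = 0 (d(G) = 0*(-⅓) = 0)
(d(17) + 182)² = (0 + 182)² = 182² = 33124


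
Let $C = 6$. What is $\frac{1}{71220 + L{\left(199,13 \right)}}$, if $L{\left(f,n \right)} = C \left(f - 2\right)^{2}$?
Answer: $\frac{1}{304074} \approx 3.2887 \cdot 10^{-6}$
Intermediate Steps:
$L{\left(f,n \right)} = 6 \left(-2 + f\right)^{2}$ ($L{\left(f,n \right)} = 6 \left(f - 2\right)^{2} = 6 \left(-2 + f\right)^{2}$)
$\frac{1}{71220 + L{\left(199,13 \right)}} = \frac{1}{71220 + 6 \left(-2 + 199\right)^{2}} = \frac{1}{71220 + 6 \cdot 197^{2}} = \frac{1}{71220 + 6 \cdot 38809} = \frac{1}{71220 + 232854} = \frac{1}{304074}$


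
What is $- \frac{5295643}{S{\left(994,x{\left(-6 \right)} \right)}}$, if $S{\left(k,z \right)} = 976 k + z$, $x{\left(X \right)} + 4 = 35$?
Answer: $- \frac{5295643}{970175} \approx -5.4584$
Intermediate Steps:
$x{\left(X \right)} = 31$ ($x{\left(X \right)} = -4 + 35 = 31$)
$S{\left(k,z \right)} = z + 976 k$
$- \frac{5295643}{S{\left(994,x{\left(-6 \right)} \right)}} = - \frac{5295643}{31 + 976 \cdot 994} = - \frac{5295643}{31 + 970144} = - \frac{5295643}{970175}$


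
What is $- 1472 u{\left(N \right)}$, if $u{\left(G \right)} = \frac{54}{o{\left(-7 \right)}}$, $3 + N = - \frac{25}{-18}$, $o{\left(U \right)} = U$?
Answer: $\frac{79488}{7} \approx 11355.0$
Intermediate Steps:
$N = - \frac{29}{18}$ ($N = -3 - \frac{25}{-18} = -3 - - \frac{25}{18} = -3 + \frac{25}{18} = - \frac{29}{18} \approx -1.6111$)
$u{\left(G \right)} = - \frac{54}{7}$ ($u{\left(G \right)} = \frac{54}{-7} = 54 \left(- \frac{1}{7}\right) = - \frac{54}{7}$)
$- 1472 u{\left(N \right)} = \left(-1472\right) \left(- \frac{54}{7}\right) = \frac{79488}{7}$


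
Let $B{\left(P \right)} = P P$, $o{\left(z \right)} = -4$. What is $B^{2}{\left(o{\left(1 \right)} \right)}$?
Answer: $256$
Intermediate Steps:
$B{\left(P \right)} = P^{2}$
$B^{2}{\left(o{\left(1 \right)} \right)} = \left(\left(-4\right)^{2}\right)^{2} = 16^{2} = 256$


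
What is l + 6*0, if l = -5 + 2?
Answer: -3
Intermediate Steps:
l = -3
l + 6*0 = -3 + 6*0 = -3 + 0 = -3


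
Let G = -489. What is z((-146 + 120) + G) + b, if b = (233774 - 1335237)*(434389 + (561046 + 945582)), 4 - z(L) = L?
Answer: -2137958407352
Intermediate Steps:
z(L) = 4 - L
b = -2137958407871 (b = -1101463*(434389 + 1506628) = -1101463*1941017 = -2137958407871)
z((-146 + 120) + G) + b = (4 - ((-146 + 120) - 489)) - 2137958407871 = (4 - (-26 - 489)) - 2137958407871 = (4 - 1*(-515)) - 2137958407871 = (4 + 515) - 2137958407871 = 519 - 2137958407871 = -2137958407352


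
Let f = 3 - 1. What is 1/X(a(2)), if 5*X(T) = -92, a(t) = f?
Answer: -5/92 ≈ -0.054348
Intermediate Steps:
f = 2
a(t) = 2
X(T) = -92/5 (X(T) = (⅕)*(-92) = -92/5)
1/X(a(2)) = 1/(-92/5) = -5/92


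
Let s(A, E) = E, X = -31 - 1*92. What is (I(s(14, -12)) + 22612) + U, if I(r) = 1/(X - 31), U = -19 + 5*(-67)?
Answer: 3427731/154 ≈ 22258.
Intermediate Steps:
X = -123 (X = -31 - 92 = -123)
U = -354 (U = -19 - 335 = -354)
I(r) = -1/154 (I(r) = 1/(-123 - 31) = 1/(-154) = -1/154)
(I(s(14, -12)) + 22612) + U = (-1/154 + 22612) - 354 = 3482247/154 - 354 = 3427731/154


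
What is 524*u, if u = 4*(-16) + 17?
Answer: -24628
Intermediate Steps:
u = -47 (u = -64 + 17 = -47)
524*u = 524*(-47) = -24628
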